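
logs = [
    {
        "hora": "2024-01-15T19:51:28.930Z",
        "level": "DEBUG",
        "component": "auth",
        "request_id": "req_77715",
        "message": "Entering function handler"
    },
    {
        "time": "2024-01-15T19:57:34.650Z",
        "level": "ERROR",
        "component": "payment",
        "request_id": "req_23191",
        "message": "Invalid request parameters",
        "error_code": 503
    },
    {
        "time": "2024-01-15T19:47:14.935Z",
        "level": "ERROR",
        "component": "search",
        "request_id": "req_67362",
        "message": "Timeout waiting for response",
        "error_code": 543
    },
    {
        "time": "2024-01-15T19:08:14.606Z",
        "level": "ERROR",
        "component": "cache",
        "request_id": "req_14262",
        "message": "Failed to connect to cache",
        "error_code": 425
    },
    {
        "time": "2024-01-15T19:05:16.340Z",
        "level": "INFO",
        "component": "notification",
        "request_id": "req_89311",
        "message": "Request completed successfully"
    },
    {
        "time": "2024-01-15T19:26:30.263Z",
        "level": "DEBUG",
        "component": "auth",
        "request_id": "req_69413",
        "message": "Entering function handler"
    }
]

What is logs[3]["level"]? "ERROR"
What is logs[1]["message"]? "Invalid request parameters"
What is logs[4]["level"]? "INFO"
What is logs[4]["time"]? "2024-01-15T19:05:16.340Z"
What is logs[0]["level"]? "DEBUG"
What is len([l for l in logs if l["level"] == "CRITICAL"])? 0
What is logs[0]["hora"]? "2024-01-15T19:51:28.930Z"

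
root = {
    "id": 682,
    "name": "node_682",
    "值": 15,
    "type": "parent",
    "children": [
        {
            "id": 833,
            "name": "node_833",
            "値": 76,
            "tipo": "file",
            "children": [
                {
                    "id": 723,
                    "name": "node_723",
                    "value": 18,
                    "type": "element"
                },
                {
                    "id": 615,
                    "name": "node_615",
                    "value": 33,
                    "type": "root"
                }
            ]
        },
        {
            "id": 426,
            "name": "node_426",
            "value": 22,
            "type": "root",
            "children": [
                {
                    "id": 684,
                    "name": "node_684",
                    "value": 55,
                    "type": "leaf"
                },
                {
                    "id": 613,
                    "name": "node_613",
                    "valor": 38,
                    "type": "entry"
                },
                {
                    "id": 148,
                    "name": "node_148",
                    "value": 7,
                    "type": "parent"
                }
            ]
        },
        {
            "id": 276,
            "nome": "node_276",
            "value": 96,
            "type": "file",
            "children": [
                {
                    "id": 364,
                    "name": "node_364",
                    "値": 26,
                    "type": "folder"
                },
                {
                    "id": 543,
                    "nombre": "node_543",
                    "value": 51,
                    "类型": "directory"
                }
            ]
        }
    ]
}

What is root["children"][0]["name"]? "node_833"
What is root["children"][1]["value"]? 22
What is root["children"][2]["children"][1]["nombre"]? "node_543"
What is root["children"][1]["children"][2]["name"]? "node_148"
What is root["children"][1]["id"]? 426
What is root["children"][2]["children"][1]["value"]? 51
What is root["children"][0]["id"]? 833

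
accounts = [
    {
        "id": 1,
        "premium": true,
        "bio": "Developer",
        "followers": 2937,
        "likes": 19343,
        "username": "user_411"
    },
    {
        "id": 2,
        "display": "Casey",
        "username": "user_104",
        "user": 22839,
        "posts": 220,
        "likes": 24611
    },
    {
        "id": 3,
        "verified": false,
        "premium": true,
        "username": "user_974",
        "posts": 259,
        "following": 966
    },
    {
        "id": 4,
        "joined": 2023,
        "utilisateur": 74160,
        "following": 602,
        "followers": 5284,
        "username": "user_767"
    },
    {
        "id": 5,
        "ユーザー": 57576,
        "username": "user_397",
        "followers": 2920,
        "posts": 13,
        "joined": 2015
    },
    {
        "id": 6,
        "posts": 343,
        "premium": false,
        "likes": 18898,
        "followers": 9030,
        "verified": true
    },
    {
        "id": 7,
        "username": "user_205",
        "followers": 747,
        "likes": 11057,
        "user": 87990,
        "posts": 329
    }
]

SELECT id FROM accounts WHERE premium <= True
[1, 3, 6]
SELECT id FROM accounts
[1, 2, 3, 4, 5, 6, 7]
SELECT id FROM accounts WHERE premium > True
[]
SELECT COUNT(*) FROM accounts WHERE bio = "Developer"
1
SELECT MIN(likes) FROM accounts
11057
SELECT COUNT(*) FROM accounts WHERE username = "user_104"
1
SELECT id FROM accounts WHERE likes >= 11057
[1, 2, 6, 7]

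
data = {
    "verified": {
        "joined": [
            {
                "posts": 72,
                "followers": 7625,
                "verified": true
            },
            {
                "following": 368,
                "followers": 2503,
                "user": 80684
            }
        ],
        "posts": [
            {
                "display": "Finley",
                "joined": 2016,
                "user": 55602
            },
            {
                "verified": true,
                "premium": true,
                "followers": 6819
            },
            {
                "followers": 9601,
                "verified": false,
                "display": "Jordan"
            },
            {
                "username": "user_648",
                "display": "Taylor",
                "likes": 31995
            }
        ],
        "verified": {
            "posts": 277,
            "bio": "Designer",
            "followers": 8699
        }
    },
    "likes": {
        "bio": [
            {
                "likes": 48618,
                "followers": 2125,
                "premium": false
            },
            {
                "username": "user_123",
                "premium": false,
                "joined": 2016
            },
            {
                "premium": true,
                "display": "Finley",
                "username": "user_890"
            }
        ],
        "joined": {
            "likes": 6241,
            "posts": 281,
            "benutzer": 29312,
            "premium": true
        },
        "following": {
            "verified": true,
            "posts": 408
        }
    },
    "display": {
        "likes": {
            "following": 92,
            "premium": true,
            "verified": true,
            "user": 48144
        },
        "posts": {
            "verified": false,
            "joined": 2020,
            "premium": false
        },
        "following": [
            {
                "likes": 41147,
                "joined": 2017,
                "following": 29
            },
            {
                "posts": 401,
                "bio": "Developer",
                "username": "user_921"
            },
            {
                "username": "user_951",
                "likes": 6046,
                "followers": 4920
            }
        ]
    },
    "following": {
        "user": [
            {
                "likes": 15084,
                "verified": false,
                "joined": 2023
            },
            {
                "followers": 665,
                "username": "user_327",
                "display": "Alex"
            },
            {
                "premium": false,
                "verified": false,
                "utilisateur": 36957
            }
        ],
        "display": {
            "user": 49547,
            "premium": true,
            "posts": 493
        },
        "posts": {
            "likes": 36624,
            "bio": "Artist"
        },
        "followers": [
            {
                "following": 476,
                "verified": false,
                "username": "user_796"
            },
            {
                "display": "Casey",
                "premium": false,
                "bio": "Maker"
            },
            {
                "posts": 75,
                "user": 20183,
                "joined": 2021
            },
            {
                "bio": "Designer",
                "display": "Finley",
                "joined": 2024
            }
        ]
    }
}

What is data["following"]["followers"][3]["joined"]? 2024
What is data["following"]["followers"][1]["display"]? "Casey"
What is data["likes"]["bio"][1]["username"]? "user_123"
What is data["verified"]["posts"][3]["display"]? "Taylor"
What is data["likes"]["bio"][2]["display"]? "Finley"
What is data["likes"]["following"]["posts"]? 408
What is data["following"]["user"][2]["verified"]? False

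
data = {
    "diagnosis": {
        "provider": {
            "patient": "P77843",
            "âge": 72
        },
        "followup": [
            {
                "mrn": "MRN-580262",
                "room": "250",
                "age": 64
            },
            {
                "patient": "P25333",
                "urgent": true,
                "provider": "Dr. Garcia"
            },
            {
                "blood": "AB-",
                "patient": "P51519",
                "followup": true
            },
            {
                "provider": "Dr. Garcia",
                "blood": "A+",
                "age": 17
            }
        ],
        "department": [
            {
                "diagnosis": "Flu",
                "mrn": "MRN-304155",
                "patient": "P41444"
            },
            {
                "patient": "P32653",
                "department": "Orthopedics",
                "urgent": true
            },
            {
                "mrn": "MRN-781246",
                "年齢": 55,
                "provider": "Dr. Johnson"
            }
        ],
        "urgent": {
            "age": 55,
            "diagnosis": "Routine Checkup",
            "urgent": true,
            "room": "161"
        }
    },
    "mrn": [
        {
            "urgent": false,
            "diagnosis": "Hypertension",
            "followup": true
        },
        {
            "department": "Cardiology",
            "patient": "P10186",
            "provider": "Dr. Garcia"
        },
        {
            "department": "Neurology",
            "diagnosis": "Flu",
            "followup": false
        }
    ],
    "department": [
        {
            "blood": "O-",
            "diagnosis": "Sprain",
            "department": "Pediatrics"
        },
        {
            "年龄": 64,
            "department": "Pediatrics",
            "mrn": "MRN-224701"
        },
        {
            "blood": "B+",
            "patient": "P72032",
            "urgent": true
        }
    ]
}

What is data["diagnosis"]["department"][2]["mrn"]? "MRN-781246"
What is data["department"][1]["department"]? "Pediatrics"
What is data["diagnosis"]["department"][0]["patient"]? "P41444"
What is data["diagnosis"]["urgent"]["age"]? 55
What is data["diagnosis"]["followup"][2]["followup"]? True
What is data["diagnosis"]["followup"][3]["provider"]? "Dr. Garcia"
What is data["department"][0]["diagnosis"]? "Sprain"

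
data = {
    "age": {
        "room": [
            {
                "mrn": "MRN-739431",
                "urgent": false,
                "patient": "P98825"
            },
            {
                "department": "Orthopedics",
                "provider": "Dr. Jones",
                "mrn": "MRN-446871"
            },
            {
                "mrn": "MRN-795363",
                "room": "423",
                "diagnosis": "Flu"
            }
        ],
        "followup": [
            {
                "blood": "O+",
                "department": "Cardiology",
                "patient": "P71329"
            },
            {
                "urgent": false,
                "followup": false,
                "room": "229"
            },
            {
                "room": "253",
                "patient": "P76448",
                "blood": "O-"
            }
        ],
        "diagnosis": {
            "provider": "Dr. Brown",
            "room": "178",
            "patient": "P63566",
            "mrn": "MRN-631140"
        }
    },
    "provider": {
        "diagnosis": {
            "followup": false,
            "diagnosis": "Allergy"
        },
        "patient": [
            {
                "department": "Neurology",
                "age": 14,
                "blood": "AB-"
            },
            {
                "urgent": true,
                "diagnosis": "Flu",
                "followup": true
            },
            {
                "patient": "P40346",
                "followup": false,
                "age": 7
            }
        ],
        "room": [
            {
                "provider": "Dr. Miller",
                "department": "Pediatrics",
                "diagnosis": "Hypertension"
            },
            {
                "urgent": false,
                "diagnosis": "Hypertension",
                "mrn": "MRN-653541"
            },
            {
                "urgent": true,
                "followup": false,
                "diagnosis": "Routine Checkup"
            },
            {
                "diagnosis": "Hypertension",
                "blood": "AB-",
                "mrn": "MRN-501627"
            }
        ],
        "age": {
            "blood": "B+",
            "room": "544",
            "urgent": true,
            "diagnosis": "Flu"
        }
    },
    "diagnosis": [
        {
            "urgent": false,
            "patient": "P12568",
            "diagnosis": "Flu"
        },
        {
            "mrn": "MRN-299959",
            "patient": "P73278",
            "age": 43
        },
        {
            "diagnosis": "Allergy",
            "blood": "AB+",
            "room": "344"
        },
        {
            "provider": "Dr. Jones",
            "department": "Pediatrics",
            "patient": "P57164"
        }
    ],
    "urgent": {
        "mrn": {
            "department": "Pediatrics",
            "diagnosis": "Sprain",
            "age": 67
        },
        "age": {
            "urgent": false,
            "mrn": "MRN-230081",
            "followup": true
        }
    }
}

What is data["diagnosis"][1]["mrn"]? "MRN-299959"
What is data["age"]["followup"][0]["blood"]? "O+"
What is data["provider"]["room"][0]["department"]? "Pediatrics"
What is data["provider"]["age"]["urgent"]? True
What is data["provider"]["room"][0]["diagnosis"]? "Hypertension"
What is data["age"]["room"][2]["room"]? "423"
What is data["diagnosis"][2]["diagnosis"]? "Allergy"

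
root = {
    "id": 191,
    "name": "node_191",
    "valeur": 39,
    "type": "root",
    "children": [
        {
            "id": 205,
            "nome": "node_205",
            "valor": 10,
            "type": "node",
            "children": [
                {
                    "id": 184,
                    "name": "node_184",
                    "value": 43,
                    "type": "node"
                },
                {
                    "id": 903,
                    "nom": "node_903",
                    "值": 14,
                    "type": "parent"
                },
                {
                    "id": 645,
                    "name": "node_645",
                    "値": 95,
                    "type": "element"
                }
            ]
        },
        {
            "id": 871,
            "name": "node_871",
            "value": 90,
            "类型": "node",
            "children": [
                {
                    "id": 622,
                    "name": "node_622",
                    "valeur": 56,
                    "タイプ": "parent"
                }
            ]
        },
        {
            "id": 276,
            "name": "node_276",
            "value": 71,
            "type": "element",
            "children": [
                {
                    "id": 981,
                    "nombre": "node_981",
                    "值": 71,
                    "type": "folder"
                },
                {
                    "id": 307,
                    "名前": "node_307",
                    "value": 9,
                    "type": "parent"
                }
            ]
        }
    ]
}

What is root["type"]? "root"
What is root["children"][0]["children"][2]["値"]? 95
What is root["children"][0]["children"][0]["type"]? "node"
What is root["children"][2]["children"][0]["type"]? "folder"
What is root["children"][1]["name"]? "node_871"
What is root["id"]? 191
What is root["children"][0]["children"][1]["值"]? 14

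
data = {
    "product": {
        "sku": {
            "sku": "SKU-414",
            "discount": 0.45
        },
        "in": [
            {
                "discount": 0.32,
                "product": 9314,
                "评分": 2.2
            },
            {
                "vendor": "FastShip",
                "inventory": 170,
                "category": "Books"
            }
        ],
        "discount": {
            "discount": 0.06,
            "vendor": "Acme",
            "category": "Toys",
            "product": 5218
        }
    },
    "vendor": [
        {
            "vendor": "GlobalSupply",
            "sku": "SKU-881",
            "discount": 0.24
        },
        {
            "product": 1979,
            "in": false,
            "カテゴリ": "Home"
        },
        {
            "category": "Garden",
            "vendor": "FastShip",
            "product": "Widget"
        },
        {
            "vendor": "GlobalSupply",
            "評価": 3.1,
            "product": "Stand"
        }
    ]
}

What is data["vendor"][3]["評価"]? 3.1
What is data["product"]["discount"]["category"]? "Toys"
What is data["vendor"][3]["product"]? "Stand"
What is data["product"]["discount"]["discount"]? 0.06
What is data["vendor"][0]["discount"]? 0.24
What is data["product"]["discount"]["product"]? 5218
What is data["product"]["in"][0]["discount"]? 0.32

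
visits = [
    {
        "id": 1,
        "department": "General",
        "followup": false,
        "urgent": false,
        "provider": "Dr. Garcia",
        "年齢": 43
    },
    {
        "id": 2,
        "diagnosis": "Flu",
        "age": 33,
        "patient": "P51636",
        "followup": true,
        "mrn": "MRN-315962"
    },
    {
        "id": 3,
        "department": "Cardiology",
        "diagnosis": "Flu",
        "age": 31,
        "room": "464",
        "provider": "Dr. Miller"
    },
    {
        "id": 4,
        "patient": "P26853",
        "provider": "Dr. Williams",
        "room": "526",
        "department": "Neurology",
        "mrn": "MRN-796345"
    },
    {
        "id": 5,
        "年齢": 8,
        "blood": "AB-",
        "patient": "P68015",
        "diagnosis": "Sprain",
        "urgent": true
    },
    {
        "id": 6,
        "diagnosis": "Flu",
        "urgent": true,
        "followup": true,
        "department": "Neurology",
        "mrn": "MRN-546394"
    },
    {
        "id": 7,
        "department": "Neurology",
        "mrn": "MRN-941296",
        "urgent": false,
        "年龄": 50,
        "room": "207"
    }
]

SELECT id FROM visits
[1, 2, 3, 4, 5, 6, 7]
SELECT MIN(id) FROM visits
1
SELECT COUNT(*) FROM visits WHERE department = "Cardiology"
1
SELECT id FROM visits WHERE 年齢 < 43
[5]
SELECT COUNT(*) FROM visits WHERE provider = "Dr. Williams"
1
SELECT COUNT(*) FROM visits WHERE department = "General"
1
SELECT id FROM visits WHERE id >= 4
[4, 5, 6, 7]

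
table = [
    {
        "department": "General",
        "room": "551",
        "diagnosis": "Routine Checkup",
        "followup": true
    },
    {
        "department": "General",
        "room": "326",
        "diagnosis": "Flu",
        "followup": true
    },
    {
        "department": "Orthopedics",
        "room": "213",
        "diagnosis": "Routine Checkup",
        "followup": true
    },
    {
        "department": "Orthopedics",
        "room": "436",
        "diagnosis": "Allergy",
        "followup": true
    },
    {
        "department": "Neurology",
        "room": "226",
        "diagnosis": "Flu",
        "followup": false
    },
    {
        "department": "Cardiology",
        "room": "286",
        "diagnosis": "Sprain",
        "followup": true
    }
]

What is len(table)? 6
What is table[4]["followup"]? False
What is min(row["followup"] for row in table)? False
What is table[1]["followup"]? True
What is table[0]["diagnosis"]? "Routine Checkup"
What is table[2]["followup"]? True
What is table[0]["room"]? "551"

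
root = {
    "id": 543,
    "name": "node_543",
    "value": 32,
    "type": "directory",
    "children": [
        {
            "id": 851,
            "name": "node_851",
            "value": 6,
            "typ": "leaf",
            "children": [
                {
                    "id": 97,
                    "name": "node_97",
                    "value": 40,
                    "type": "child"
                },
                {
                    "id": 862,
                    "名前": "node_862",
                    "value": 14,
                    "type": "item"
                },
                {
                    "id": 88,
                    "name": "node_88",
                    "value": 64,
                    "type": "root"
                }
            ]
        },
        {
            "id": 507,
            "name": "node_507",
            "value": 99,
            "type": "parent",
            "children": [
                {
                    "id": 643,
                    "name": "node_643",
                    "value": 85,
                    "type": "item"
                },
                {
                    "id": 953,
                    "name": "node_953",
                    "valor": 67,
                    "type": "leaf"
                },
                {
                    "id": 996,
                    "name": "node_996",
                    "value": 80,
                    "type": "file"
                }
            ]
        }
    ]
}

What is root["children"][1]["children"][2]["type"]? "file"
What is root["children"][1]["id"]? 507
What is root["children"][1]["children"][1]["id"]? 953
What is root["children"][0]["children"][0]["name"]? "node_97"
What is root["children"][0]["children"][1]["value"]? 14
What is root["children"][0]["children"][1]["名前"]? "node_862"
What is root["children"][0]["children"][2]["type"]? "root"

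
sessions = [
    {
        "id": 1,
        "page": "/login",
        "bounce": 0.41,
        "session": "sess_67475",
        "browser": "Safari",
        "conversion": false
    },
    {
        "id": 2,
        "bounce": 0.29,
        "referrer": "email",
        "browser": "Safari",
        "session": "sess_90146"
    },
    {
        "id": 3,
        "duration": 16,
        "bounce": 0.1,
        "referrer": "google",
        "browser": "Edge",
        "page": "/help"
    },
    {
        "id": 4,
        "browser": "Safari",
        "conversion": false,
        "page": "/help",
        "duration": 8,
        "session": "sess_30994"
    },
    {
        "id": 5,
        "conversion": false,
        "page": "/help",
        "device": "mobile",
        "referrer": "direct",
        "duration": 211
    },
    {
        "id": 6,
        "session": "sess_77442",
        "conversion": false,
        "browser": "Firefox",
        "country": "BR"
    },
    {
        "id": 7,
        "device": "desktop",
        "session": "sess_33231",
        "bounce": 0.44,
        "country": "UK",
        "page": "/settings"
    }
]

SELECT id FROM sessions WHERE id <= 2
[1, 2]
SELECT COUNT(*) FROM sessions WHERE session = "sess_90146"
1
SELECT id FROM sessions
[1, 2, 3, 4, 5, 6, 7]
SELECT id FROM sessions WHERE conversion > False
[]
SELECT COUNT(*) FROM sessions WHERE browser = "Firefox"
1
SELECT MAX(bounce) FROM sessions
0.44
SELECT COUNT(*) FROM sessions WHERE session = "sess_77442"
1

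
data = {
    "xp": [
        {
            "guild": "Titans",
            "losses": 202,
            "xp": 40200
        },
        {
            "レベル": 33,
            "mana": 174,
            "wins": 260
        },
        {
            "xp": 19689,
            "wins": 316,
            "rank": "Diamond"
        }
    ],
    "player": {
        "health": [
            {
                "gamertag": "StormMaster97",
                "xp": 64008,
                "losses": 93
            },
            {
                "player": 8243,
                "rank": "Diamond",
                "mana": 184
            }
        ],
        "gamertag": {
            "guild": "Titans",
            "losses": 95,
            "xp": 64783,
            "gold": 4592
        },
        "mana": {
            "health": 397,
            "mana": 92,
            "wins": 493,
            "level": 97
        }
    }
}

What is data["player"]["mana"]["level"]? 97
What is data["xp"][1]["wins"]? 260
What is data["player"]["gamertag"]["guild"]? "Titans"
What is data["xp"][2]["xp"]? 19689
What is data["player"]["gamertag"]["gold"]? 4592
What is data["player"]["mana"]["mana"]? 92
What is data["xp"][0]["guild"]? "Titans"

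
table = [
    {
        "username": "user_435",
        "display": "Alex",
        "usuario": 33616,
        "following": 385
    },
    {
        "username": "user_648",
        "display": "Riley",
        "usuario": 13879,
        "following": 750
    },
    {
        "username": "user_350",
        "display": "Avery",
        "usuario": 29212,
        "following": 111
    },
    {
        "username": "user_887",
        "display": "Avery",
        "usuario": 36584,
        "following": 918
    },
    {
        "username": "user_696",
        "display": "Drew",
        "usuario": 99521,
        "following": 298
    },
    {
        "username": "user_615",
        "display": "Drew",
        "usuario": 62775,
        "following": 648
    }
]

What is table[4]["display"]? "Drew"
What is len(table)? 6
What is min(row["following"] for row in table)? 111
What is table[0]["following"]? 385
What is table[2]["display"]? "Avery"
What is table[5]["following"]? 648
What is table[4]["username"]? "user_696"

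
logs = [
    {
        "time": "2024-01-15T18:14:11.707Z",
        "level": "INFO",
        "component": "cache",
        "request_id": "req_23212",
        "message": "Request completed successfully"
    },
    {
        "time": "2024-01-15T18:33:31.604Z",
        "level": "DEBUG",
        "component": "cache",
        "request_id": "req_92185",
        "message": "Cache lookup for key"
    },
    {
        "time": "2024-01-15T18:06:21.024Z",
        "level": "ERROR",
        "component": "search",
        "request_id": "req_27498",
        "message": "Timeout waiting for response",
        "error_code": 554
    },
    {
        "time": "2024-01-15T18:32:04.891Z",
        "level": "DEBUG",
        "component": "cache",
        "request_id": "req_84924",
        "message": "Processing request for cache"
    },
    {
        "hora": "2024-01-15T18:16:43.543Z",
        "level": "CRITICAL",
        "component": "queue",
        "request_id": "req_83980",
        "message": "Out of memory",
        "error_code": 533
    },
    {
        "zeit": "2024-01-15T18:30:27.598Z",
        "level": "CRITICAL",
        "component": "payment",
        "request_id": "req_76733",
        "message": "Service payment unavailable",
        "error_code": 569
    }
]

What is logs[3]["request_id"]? "req_84924"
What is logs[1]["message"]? "Cache lookup for key"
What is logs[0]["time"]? "2024-01-15T18:14:11.707Z"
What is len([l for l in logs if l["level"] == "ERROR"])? 1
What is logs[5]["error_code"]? 569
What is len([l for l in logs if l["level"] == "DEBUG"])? 2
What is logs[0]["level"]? "INFO"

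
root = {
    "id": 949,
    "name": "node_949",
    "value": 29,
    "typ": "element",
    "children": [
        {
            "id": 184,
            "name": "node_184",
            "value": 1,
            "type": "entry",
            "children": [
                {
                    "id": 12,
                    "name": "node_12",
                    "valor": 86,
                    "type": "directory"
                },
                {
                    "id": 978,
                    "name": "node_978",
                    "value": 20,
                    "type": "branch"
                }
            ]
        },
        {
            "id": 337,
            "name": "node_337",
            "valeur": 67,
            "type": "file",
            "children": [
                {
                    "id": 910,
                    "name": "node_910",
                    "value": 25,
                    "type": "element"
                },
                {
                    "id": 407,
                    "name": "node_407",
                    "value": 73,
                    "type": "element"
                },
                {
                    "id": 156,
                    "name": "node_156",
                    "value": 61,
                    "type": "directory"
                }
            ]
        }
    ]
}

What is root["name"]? "node_949"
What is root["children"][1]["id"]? 337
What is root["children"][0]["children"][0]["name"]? "node_12"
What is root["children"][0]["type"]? "entry"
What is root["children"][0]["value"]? 1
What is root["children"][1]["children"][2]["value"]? 61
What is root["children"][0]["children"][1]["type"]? "branch"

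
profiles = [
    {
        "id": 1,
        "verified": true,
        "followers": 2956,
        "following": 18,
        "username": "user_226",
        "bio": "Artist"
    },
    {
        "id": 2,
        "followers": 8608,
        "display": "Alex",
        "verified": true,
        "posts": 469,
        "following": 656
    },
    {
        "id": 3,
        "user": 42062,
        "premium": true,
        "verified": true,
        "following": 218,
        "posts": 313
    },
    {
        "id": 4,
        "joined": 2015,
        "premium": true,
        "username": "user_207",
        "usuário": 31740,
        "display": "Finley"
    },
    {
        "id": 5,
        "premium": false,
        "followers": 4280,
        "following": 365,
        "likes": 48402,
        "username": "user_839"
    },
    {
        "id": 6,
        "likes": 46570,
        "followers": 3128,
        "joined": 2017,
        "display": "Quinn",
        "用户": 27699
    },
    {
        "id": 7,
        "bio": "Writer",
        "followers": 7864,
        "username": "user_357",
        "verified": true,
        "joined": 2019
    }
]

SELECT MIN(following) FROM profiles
18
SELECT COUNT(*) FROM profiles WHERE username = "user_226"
1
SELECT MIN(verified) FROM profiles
True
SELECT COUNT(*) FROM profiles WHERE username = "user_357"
1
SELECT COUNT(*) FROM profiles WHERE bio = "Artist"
1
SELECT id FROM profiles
[1, 2, 3, 4, 5, 6, 7]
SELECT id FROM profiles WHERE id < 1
[]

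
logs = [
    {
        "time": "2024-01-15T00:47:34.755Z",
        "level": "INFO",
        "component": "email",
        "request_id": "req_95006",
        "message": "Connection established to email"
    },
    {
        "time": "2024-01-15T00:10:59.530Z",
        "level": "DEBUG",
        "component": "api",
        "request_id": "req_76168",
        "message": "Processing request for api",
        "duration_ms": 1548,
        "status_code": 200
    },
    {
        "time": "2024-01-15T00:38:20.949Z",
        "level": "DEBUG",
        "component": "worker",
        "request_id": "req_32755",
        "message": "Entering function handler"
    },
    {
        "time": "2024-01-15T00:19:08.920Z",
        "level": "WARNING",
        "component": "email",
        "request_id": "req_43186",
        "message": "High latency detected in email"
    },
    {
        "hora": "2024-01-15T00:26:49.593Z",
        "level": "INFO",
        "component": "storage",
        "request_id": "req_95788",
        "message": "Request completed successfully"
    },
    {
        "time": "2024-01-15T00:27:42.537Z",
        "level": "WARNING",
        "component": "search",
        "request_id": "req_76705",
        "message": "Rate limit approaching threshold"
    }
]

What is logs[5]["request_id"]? "req_76705"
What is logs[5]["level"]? "WARNING"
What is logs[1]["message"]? "Processing request for api"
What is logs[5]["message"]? "Rate limit approaching threshold"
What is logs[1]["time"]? "2024-01-15T00:10:59.530Z"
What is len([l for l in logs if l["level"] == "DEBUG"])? 2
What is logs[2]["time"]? "2024-01-15T00:38:20.949Z"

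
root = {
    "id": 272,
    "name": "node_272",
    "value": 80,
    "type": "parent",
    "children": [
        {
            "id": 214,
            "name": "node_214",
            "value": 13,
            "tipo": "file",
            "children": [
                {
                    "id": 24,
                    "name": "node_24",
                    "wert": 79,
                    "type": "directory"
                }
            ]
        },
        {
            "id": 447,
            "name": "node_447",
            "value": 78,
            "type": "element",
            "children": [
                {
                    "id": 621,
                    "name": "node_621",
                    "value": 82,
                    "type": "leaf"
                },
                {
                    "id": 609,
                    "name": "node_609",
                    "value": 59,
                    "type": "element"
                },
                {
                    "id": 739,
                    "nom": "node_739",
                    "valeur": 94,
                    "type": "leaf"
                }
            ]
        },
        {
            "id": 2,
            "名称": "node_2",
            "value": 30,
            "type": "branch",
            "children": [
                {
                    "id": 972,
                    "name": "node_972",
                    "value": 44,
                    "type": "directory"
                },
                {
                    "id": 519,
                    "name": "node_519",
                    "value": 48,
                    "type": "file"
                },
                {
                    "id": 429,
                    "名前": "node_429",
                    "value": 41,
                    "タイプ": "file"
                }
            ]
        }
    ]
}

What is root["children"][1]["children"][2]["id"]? 739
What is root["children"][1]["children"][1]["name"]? "node_609"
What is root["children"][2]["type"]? "branch"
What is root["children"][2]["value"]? 30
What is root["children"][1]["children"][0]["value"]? 82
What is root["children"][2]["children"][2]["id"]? 429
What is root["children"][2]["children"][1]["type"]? "file"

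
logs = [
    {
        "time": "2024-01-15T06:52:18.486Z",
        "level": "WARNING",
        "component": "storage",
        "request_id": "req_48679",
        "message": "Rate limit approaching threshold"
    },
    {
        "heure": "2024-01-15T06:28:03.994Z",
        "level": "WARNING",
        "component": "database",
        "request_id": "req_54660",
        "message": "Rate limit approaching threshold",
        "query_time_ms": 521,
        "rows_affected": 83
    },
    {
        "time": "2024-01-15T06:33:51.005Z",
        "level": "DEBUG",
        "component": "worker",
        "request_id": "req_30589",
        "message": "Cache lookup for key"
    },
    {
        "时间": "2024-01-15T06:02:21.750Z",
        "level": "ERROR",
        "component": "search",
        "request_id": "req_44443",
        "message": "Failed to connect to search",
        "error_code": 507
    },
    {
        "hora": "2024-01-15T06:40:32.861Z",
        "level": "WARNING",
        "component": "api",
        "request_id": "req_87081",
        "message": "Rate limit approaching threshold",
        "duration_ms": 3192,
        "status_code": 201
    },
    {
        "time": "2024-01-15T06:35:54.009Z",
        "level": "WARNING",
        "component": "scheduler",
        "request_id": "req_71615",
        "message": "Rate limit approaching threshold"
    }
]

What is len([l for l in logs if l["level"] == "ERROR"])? 1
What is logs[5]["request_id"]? "req_71615"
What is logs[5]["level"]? "WARNING"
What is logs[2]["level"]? "DEBUG"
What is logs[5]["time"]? "2024-01-15T06:35:54.009Z"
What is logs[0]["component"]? "storage"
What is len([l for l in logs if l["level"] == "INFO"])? 0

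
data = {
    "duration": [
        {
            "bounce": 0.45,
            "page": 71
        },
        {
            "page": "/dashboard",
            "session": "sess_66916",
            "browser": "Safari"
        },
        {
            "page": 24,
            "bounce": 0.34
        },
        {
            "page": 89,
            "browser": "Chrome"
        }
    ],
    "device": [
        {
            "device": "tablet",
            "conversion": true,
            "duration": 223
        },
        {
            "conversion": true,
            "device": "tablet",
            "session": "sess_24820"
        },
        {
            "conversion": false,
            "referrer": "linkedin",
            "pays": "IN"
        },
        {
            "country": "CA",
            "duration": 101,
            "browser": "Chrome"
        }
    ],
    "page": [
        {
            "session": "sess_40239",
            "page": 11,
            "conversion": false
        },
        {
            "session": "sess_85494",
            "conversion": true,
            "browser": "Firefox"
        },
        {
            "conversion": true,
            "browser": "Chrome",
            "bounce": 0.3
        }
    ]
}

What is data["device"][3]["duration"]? 101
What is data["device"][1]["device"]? "tablet"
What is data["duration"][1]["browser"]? "Safari"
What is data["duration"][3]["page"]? 89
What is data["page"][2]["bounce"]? 0.3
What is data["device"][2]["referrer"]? "linkedin"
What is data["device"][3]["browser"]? "Chrome"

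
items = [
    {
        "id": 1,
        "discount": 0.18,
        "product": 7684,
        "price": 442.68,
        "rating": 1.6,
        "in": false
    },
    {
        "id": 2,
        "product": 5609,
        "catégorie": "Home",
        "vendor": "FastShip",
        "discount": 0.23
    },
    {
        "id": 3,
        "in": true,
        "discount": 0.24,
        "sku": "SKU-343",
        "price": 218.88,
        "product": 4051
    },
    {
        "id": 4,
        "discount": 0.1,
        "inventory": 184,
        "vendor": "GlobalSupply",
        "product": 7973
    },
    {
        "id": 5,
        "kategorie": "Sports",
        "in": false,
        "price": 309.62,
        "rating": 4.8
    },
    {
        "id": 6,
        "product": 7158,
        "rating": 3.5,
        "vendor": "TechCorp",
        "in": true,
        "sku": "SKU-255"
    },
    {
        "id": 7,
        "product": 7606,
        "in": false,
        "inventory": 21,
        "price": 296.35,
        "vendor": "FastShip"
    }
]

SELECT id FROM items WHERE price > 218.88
[1, 5, 7]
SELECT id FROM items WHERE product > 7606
[1, 4]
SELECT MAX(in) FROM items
True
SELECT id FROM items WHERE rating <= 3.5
[1, 6]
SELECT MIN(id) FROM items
1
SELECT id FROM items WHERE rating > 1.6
[5, 6]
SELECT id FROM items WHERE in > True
[]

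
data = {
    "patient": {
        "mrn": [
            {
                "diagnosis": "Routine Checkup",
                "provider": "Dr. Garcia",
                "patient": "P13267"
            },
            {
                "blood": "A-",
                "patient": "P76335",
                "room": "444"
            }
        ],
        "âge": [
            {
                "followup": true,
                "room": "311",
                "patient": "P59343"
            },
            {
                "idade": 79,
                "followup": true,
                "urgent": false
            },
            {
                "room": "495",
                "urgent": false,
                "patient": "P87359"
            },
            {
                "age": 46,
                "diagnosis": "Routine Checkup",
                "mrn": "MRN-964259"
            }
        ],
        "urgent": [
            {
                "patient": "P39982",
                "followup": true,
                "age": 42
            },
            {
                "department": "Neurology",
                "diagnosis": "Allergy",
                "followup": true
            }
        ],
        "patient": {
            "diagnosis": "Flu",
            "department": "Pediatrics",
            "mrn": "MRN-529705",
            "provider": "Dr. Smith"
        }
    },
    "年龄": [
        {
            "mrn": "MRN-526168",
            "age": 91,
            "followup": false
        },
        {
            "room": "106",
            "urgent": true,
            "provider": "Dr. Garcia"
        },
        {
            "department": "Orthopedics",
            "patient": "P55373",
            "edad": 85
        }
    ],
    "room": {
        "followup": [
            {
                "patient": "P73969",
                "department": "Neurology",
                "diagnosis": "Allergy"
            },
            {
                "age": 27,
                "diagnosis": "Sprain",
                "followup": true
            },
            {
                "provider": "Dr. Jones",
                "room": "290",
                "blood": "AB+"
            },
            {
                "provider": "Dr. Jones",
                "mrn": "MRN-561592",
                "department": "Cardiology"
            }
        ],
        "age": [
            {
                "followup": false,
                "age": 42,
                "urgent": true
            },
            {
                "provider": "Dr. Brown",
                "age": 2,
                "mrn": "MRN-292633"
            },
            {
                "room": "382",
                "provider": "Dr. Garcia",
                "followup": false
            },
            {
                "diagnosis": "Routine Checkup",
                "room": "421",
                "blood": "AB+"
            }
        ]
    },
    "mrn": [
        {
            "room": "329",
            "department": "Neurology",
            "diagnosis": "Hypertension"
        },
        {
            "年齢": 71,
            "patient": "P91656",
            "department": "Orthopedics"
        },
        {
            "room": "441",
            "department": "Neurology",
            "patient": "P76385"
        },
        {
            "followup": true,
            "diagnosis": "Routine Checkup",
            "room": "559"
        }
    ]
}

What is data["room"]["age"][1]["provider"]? "Dr. Brown"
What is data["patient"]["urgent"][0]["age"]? 42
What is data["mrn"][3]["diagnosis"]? "Routine Checkup"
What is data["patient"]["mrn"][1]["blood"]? "A-"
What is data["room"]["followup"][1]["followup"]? True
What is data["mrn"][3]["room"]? "559"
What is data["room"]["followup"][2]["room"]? "290"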